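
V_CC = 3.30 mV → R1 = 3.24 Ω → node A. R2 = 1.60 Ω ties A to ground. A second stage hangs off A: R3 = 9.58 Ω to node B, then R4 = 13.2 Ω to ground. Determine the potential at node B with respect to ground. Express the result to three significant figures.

V_B ≈ 0.604 mV

The second stage (R3 + R4 = 22.78 Ω) loads node A in parallel with R2.
R2 ‖ (R3+R4) = 1.495 Ω.
So V_A = 3.30 × 0.3157 = 1.042 mV.
V_B = V_A × 0.5795 = 0.6037 mV.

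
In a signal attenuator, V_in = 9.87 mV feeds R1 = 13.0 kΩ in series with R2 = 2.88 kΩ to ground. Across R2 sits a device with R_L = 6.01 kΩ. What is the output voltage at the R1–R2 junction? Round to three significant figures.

V_out ≈ 1.29 mV

The load sits in parallel with R2, giving an effective lower resistance R2' = R2·R_L/(R2+R_L) = 1.947 kΩ.
Now apply the divider: V_out = 9.87 × 0.1303 = 1.286 mV.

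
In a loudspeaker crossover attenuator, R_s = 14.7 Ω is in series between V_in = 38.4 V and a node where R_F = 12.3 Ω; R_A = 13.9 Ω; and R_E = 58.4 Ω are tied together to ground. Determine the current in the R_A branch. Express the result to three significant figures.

Parallel bank: R_p = 1/(1/12.3 + 1/13.9 + 1/58.4) = 5.870 Ω.
Node voltage V_A = V_in · R_p/(R_s + R_p) = 38.4 × 0.2854 = 10.96 V.
Branch current I = V_A/R_A = 10.96/13.9 = 0.7883 A.
(Equivalently: I_total = 1.867 A, then current-divider fraction G_k/ΣG = 0.4223.)

I ≈ 0.788 A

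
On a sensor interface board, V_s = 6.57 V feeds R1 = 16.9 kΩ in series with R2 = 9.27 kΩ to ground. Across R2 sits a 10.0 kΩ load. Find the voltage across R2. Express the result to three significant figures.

V_out ≈ 1.46 V

The load sits in parallel with R2, giving an effective lower resistance R2' = R2·R_L/(R2+R_L) = 4.811 kΩ.
Voltage divider with the loaded lower leg: V_out = 6.57 × 4.811/(16.9 + 4.811) = 6.57 × 0.2216 = 1.456 V.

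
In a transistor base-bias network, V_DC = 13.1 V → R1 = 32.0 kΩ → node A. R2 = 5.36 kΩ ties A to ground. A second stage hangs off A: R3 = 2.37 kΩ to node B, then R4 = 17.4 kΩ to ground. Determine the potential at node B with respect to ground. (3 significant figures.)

V_B ≈ 1.34 V

The second stage (R3 + R4 = 19.77 kΩ) loads node A in parallel with R2.
R2 ‖ (R3+R4) = 4.217 kΩ.
So V_A = 13.1 × 0.1164 = 1.525 V.
Then the unloaded second divider: V_B = V_A × R4/(R3+R4) = 1.525 × 0.8801 = 1.342 V.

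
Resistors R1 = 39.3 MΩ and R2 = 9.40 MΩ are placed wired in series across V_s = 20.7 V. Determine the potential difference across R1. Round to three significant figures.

ΣR = 39.3 + 9.40 = 48.70 MΩ.
V = V_s · R/ΣR = 20.7 × 0.8070 = 16.70 V.

V ≈ 16.7 V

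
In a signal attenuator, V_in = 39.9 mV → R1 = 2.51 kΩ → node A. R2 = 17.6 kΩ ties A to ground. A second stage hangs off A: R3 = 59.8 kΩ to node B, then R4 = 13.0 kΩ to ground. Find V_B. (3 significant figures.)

V_B ≈ 6.05 mV

The second stage (R3 + R4 = 72.80 kΩ) loads node A in parallel with R2.
Effective lower resistance at A: R2 ‖ 72.80 = 14.17 kΩ.
First divider: V_A = V_in · 14.17/(2.51 + 14.17) = 33.90 mV.
Stage 2 is unloaded, so V_B = V_A · R4/(R3+R4) = 33.90 × 13.0/72.80 = 6.053 mV.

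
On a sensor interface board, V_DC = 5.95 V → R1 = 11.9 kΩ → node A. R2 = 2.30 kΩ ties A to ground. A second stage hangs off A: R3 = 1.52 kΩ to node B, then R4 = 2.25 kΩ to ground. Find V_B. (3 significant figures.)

The second stage (R3 + R4 = 3.770 kΩ) loads node A in parallel with R2.
R2 ‖ (R3+R4) = 1.429 kΩ.
V_A = 5.95 × 1.429/(11.9 + 1.429) = 0.6377 V.
Stage 2 is unloaded, so V_B = V_A · R4/(R3+R4) = 0.6377 × 2.25/3.770 = 0.3806 V.

V_B ≈ 0.381 V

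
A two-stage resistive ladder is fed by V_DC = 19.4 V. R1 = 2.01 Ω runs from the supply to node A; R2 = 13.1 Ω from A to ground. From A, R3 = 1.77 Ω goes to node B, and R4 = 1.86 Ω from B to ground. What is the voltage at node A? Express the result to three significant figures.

V_A ≈ 11.4 V

Node A sees R2 in parallel with the series input of stage 2, R3 + R4 = 3.630 Ω.
Effective lower resistance at A: R2 ‖ 3.630 = 2.842 Ω.
So V_A = 19.4 × 0.5858 = 11.36 V.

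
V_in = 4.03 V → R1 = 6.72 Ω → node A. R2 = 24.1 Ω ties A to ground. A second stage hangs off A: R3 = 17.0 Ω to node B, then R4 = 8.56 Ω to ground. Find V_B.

V_B ≈ 0.875 V

The second stage (R3 + R4 = 25.56 Ω) loads node A in parallel with R2.
R2 ‖ (R3+R4) = 12.40 Ω.
So V_A = 4.03 × 0.6486 = 2.614 V.
Then the unloaded second divider: V_B = V_A × R4/(R3+R4) = 2.614 × 0.3349 = 0.8754 V.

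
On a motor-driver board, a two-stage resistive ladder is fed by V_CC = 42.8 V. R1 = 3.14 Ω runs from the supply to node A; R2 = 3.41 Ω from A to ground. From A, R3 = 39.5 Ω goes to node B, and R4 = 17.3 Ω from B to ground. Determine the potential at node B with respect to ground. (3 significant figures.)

V_B ≈ 6.60 V

Looking into the second stage from A: R3 + R4 = 56.80 Ω appears in parallel with R2.
R2 ‖ (R3+R4) = 3.217 Ω.
V_A = 42.8 × 3.217/(3.14 + 3.217) = 21.66 V.
Then the unloaded second divider: V_B = V_A × R4/(R3+R4) = 21.66 × 0.3046 = 6.597 V.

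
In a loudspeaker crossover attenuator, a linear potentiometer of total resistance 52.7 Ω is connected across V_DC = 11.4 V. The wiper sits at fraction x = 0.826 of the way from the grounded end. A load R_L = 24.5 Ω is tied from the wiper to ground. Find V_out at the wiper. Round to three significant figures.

V_out ≈ 7.19 V

The pot divides into 9.170 Ω above the wiper and 43.53 Ω below.
R_L loads the lower segment: effective lower R = 15.68 Ω.
Then V_out = V_DC · 15.68/(9.170 + 15.68) = 7.193 V.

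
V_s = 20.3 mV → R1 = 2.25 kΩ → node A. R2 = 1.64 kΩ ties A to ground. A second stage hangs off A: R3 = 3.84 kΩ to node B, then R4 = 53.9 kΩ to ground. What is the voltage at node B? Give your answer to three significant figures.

V_B ≈ 7.86 mV

The second stage (R3 + R4 = 57.74 kΩ) loads node A in parallel with R2.
R2 ‖ (R3+R4) = 1.595 kΩ.
V_A = 20.3 × 1.595/(2.25 + 1.595) = 8.420 mV.
V_B = V_A × 0.9335 = 7.860 mV.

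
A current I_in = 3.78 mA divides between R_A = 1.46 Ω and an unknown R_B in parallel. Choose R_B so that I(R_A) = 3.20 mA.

R_B ≈ 8.06 Ω

In a two-way split, I_A/I_in = R_B/(R_A + R_B).
3.20/3.78 = R_B/(R_A + R_B) → R_B = R_A · (0.8466)/(1 − 0.8466) = 1.46 × 5.517 = 8.055 Ω.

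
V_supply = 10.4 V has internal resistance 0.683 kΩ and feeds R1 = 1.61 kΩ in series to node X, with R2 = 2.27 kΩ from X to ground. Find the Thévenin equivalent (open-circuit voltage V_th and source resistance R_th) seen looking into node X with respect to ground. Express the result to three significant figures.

V_th ≈ 5.17 V, R_th ≈ 1.14 kΩ

R1' = 0.683 + 1.61 = 2.293 kΩ (source resistance + R1).
V_th is the unloaded tap voltage: V_supply · R2/(R1'+R2) = 10.4 × 0.4975 = 5.174 V.
With V_supply suppressed (replaced by a short), R_th = R1' ‖ R2 = (2.293 × 2.27)/(2.293 + 2.27) = 1.141 kΩ.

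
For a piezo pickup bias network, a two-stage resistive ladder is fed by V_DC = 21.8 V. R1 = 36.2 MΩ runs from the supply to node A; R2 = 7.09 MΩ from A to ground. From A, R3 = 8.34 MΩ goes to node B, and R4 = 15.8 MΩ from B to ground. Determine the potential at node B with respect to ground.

Node A sees R2 in parallel with the series input of stage 2, R3 + R4 = 24.14 MΩ.
Effective lower resistance at A: R2 ‖ 24.14 = 5.480 MΩ.
So V_A = 21.8 × 0.1315 = 2.866 V.
V_B = V_A × 0.6545 = 1.876 V.

V_B ≈ 1.88 V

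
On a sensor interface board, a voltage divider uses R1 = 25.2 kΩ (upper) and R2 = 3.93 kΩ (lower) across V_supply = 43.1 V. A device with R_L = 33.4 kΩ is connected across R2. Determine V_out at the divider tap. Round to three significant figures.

The load sits in parallel with R2, giving an effective lower resistance R2' = R2·R_L/(R2+R_L) = 3.516 kΩ.
Then V_out = V_supply · R2'/(R1 + R2') = 43.1 × 3.516/28.72 = 5.278 V.

V_out ≈ 5.28 V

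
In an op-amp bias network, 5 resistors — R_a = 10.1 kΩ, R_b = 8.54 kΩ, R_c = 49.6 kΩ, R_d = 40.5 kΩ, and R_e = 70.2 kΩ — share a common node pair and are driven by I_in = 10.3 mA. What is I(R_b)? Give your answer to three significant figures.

ΣG = 1/10.1 + 1/8.54 + 1/49.6 + 1/40.5 + 1/70.2 = 0.2752.
Current divider: I(R_b) = I_in · G_k/ΣG = 10.3 × (0.1171/0.2752) = 10.3 × 0.4255 = 4.383 mA.

I ≈ 4.38 mA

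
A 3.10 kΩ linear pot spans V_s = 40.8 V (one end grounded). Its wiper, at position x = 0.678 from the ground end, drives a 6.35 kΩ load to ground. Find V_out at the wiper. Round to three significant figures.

Split the track: R_lower = x·R_p = 2.102 kΩ, R_upper = (1−x)·R_p = 0.9982 kΩ.
R_L loads the lower segment: effective lower R = 1.579 kΩ.
V_out = 40.8 × 1.579/(0.9982 + 1.579) = 25.00 V.

V_out ≈ 25.0 V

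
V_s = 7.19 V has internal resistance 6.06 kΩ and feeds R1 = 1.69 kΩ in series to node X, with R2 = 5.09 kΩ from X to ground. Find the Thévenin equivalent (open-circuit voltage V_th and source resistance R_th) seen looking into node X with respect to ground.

V_th ≈ 2.85 V, R_th ≈ 3.07 kΩ

R1' = 6.06 + 1.69 = 7.750 kΩ (source resistance + R1).
Open-circuit (no load on X): V_th = V_s · R2/(R1' + R2) = 7.19 × 5.09/(7.750 + 5.09) = 2.850 V.
Looking into X with the source shorted: R_th = R1'·R2/(R1'+R2) = 7.750 × 5.09/12.84 = 3.072 kΩ.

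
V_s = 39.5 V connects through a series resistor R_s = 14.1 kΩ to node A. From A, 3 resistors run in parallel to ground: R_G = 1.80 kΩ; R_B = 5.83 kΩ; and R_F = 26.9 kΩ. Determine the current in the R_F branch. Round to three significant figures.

Parallel bank: R_p = 1/(1/1.80 + 1/5.83 + 1/26.9) = 1.308 kΩ.
V_A = 39.5 × 1.308/15.41 = 3.354 V.
I(R_F) = V_A / R_F = 3.354/26.9 = 0.1247 mA.

I ≈ 0.125 mA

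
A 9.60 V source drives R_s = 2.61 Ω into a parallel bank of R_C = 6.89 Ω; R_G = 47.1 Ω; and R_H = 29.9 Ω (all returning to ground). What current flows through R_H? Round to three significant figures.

Combine the parallel branches: R_p = (1/6.89 + 1/47.1 + 1/29.9)⁻¹ = 5.005 Ω.
Node voltage V_A = V_supply · R_p/(R_s + R_p) = 9.60 × 0.6572 = 6.310 V.
Branch current I = V_A/R_H = 6.310/29.9 = 0.2110 A.

I ≈ 0.211 A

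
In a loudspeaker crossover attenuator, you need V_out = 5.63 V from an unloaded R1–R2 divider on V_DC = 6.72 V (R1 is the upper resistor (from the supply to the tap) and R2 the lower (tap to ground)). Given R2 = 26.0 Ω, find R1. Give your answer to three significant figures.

R1 ≈ 5.03 Ω

V_out/V_DC = R2/(R1+R2) = 0.8378.
Rearranging, R1 = R2·(1−k)/k = 26.0 × 0.1936 = 5.034 Ω.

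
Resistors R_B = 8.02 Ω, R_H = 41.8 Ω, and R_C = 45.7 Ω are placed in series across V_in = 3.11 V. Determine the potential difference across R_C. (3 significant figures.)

V ≈ 1.49 V

Series total: ΣR = 8.02 + 41.8 + 45.7 = 95.52 Ω.
V = V_in · R/ΣR = 3.11 × 0.4784 = 1.488 V.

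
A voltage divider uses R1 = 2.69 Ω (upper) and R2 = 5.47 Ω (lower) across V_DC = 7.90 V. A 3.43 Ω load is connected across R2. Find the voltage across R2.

V_out ≈ 3.47 V

R2 ‖ R_L = (5.47 × 3.43)/(5.47 + 3.43) = 2.108 Ω.
Voltage divider with the loaded lower leg: V_out = 7.90 × 2.108/(2.69 + 2.108) = 7.90 × 0.4394 = 3.471 V.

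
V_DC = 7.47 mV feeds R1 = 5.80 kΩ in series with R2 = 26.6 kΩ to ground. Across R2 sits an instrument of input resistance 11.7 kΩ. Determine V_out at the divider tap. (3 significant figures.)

V_out ≈ 4.36 mV

The load sits in parallel with R2, giving an effective lower resistance R2' = R2·R_L/(R2+R_L) = 8.126 kΩ.
Now apply the divider: V_out = 7.47 × 0.5835 = 4.359 mV.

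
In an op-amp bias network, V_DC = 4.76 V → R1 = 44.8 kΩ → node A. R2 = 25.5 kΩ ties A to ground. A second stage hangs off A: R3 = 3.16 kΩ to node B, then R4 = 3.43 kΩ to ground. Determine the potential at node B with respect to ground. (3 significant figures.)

The second stage (R3 + R4 = 6.590 kΩ) loads node A in parallel with R2.
Effective lower resistance at A: R2 ‖ 6.590 = 5.237 kΩ.
So V_A = 4.76 × 0.1047 = 0.4982 V.
Stage 2 is unloaded, so V_B = V_A · R4/(R3+R4) = 0.4982 × 3.43/6.590 = 0.2593 V.

V_B ≈ 0.259 V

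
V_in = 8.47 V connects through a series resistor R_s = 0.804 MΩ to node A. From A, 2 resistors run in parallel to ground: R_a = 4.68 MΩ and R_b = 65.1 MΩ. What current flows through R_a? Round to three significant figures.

Combine the parallel branches: R_p = (1/4.68 + 1/65.1)⁻¹ = 4.366 MΩ.
Node voltage V_A = V_in · R_p/(R_s + R_p) = 8.47 × 0.8445 = 7.153 V.
I(R_a) = V_A / R_a = 7.153/4.68 = 1.528 µA.
(Check via current divider: I_total = 1.638 µA; share G_k/ΣG = 0.9329 → same result.)

I ≈ 1.53 µA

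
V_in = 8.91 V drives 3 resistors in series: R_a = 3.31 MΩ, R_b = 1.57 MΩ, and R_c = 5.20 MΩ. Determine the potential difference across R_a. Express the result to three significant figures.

ΣR = 3.31 + 1.57 + 5.20 = 10.08 MΩ.
By the voltage-divider rule, V = 8.91 × 3.310/10.08 = 2.926 V.

V ≈ 2.93 V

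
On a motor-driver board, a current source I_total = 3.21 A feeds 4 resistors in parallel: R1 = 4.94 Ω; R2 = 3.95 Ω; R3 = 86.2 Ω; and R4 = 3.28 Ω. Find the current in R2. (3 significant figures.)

I ≈ 1.05 A

Total conductance ΣG = 1/4.94 + 1/3.95 + 1/86.2 + 1/3.28 = 0.7721 (units of 1/Ω).
By the current-divider rule, I = I_total · G_k/ΣG = 3.21 × 0.3279 = 1.053 A.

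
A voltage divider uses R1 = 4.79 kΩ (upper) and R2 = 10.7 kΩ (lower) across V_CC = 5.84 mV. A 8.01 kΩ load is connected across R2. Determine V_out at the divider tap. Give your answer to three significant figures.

V_out ≈ 2.85 mV

R2 ‖ R_L = (10.7 × 8.01)/(10.7 + 8.01) = 4.581 kΩ.
Voltage divider with the loaded lower leg: V_out = 5.84 × 4.581/(4.79 + 4.581) = 5.84 × 0.4888 = 2.855 mV.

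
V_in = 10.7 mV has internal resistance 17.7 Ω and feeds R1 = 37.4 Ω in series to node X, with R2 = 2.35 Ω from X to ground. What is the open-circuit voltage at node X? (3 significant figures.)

V_th ≈ 0.438 mV

R1' = 17.7 + 37.4 = 55.10 Ω (source resistance + R1).
Open-circuit (no load on X): V_th = V_in · R2/(R1' + R2) = 10.7 × 2.35/(55.10 + 2.35) = 0.4377 mV.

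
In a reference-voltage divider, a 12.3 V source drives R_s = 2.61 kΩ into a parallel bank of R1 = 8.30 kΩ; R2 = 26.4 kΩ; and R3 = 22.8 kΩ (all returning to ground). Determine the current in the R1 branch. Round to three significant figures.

Equivalent of the parallel group: R_p = 4.945 kΩ.
V_A by voltage divider: V_A = 12.3 × 4.945/(2.61 + 4.945) = 8.051 V.
Branch current I = V_A/R1 = 8.051/8.30 = 0.9700 mA.
(Equivalently: I_total = 1.628 mA, then current-divider fraction G_k/ΣG = 0.5958.)

I ≈ 0.970 mA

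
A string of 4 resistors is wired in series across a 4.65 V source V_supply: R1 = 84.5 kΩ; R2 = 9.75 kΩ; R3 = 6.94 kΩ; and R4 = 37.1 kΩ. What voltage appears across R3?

Total series resistance ΣR = 84.5 + 9.75 + 6.94 + 37.1 = 138.3 kΩ.
By the voltage-divider rule, V = 4.65 × 6.940/138.3 = 0.2334 V.

V ≈ 0.233 V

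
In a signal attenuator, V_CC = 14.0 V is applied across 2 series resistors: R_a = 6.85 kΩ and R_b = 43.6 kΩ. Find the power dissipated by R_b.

P ≈ 3.36 mW

The common current is I = 14.0/50.45 = 0.2775 mA.
P(R_b) = I²·R_b = (0.2775)² × 43.6 = 3.358 mW.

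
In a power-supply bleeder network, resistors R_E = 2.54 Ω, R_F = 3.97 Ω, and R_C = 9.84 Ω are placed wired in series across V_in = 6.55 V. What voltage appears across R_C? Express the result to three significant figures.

V ≈ 3.94 V

Series total: ΣR = 2.54 + 3.97 + 9.84 = 16.35 Ω.
Voltage divider: V = V_in · (9.840 / 16.35) = 6.55 × 0.6018 = 3.942 V.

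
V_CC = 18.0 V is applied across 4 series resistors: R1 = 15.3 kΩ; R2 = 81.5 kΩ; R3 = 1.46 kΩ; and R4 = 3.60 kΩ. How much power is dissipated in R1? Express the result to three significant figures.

P ≈ 0.478 mW

The common current is I = 18.0/101.9 = 0.1767 mA.
P = I²R = 0.03123 × 15.3 = 0.4778 mW.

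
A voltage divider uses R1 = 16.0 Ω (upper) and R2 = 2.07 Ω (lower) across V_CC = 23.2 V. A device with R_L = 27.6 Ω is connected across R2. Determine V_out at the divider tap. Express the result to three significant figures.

The load sits in parallel with R2, giving an effective lower resistance R2' = R2·R_L/(R2+R_L) = 1.926 Ω.
Voltage divider with the loaded lower leg: V_out = 23.2 × 1.926/(16.0 + 1.926) = 23.2 × 0.1074 = 2.492 V.

V_out ≈ 2.49 V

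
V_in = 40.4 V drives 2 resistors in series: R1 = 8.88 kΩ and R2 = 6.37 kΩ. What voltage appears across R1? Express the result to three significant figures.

V ≈ 23.5 V

Total series resistance ΣR = 8.88 + 6.37 = 15.25 kΩ.
V = V_in · R/ΣR = 40.4 × 0.5823 = 23.52 V.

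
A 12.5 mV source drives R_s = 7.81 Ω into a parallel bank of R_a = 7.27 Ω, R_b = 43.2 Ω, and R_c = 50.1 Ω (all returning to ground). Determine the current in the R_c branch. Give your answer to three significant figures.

I ≈ 0.103 mA

Parallel bank: R_p = 1/(1/7.27 + 1/43.2 + 1/50.1) = 5.535 Ω.
V_A = 12.5 × 5.535/13.35 = 5.185 mV.
Branch current I = V_A/R_c = 5.185/50.1 = 0.1035 mA.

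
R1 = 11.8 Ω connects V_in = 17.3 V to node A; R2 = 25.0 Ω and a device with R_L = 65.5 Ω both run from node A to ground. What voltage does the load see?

V_out ≈ 10.5 V

The load sits in parallel with R2, giving an effective lower resistance R2' = R2·R_L/(R2+R_L) = 18.09 Ω.
Now apply the divider: V_out = 17.3 × 0.6053 = 10.47 V.
(Unloaded it would be 11.8 V; the load pulls it down.)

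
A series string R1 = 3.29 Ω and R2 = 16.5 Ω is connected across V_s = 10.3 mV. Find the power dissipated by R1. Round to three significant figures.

Series current I = V_s/ΣR = 10.3/19.79 = 0.5205 mA.
P = I²R = 0.2709 × 3.29 = 0.8912 µW.

P ≈ 0.891 µW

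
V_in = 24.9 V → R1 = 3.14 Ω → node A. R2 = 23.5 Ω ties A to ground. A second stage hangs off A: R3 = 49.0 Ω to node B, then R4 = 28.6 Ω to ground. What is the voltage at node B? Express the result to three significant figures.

Looking into the second stage from A: R3 + R4 = 77.60 Ω appears in parallel with R2.
Effective lower resistance at A: R2 ‖ 77.60 = 18.04 Ω.
First divider: V_A = V_in · 18.04/(3.14 + 18.04) = 21.21 V.
V_B = V_A × 0.3686 = 7.816 V.

V_B ≈ 7.82 V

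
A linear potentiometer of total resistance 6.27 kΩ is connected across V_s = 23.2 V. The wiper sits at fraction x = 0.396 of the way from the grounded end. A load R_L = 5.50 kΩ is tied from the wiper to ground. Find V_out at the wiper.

Split the track: R_lower = x·R_p = 2.483 kΩ, R_upper = (1−x)·R_p = 3.787 kΩ.
R_L loads the lower segment: effective lower R = 1.711 kΩ.
Loaded-divider output: V_out = 23.2 × 0.3112 = 7.219 V.

V_out ≈ 7.22 V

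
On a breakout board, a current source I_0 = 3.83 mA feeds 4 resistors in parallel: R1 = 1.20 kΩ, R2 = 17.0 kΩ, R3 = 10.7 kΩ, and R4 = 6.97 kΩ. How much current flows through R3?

Conductances: ΣG = 1/1.20 + 1/17.0 + 1/10.7 + 1/6.97 = 1.129 (1/kΩ).
Current divider: I(R3) = I_0 · G_k/ΣG = 3.83 × (0.09346/1.129) = 3.83 × 0.08277 = 0.3170 mA.

I ≈ 0.317 mA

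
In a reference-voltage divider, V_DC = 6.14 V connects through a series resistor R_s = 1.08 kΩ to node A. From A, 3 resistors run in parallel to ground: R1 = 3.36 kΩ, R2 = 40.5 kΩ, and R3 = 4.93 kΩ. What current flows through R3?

Combine the parallel branches: R_p = (1/3.36 + 1/40.5 + 1/4.93)⁻¹ = 1.904 kΩ.
V_A by voltage divider: V_A = 6.14 × 1.904/(1.08 + 1.904) = 3.918 V.
I(R3) = V_A / R3 = 3.918/4.93 = 0.7947 mA.

I ≈ 0.795 mA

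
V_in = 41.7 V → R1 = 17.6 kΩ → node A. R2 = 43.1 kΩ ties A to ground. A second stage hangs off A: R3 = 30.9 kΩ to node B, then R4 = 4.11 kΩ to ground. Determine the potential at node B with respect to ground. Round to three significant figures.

V_B ≈ 2.56 V

Looking into the second stage from A: R3 + R4 = 35.01 kΩ appears in parallel with R2.
R2 ‖ (R3+R4) = 19.32 kΩ.
First divider: V_A = V_in · 19.32/(17.6 + 19.32) = 21.82 V.
V_B = V_A × 0.1174 = 2.562 V.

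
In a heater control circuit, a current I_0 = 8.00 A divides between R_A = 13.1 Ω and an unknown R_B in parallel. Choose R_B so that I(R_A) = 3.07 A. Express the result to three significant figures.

R_B ≈ 8.16 Ω

The fraction through R_A equals R_B/(R_A+R_B).
With f = 0.3837, R_B = R_A · f/(1−f) = 13.1 × 0.6227 = 8.158 Ω.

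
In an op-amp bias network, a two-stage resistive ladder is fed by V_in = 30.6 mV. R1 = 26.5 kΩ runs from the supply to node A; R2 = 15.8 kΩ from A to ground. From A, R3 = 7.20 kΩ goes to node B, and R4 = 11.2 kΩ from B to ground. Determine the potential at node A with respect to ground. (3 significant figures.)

Looking into the second stage from A: R3 + R4 = 18.40 kΩ appears in parallel with R2.
R2 ‖ (R3+R4) = 8.501 kΩ.
So V_A = 30.6 × 0.2429 = 7.432 mV.

V_A ≈ 7.43 mV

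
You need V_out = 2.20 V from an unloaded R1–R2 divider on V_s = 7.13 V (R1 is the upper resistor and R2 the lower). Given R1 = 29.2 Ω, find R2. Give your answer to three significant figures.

R2 ≈ 13.0 Ω

Required fraction k = V_out/V_s = 0.3086.
Rearranging, R2 = R1·k/(1−k) = 29.2 × 0.4462 = 13.03 Ω.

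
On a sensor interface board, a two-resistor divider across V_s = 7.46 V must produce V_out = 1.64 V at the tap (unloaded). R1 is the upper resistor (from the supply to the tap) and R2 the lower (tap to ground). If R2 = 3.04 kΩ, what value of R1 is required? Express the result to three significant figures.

R1 ≈ 10.8 kΩ

V_out/V_s = R2/(R1+R2) = 0.2198.
R1 = R2·(1/k − 1) = 3.04 × 3.549 = 10.79 kΩ.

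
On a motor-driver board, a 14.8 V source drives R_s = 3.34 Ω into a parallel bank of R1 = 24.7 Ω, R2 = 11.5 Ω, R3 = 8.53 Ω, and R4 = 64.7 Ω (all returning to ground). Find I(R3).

Equivalent of the parallel group: R_p = 3.844 Ω.
V_A = 14.8 × 3.844/7.184 = 7.919 V.
Branch current I = V_A/R3 = 7.919/8.53 = 0.9284 A.
(Equivalently: I_total = 2.060 A, then current-divider fraction G_k/ΣG = 0.4507.)

I ≈ 0.928 A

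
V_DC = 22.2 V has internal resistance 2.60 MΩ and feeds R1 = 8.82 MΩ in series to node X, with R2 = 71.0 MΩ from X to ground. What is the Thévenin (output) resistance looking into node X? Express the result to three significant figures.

R_th ≈ 9.84 MΩ

R1' = 2.60 + 8.82 = 11.42 MΩ (source resistance + R1).
Looking into X with the source shorted: R_th = R1'·R2/(R1'+R2) = 11.42 × 71.0/82.42 = 9.838 MΩ.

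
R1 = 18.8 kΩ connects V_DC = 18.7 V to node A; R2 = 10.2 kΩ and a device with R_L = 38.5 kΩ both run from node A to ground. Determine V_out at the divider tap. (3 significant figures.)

First combine the lower leg with the load: R2 ‖ R_L = 8.064 kΩ.
Then V_out = V_DC · R2'/(R1 + R2') = 18.7 × 8.064/26.86 = 5.613 V.

V_out ≈ 5.61 V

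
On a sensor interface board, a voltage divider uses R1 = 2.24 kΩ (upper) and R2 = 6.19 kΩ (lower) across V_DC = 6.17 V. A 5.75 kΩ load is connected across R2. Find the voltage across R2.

First combine the lower leg with the load: R2 ‖ R_L = 2.981 kΩ.
Then V_out = V_DC · R2'/(R1 + R2') = 6.17 × 2.981/5.221 = 3.523 V.

V_out ≈ 3.52 V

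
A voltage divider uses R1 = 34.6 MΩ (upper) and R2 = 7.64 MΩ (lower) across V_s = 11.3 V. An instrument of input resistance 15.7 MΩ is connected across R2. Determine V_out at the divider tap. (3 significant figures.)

R2 ‖ R_L = (7.64 × 15.7)/(7.64 + 15.7) = 5.139 MΩ.
Then V_out = V_s · R2'/(R1 + R2') = 11.3 × 5.139/39.74 = 1.461 V.

V_out ≈ 1.46 V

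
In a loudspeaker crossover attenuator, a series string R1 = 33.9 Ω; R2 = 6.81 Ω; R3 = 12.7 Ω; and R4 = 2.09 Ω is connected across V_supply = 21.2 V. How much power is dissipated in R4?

The common current is I = 21.2/55.50 = 0.3820 A.
P = I²R = 0.1459 × 2.09 = 0.3050 W.

P ≈ 0.305 W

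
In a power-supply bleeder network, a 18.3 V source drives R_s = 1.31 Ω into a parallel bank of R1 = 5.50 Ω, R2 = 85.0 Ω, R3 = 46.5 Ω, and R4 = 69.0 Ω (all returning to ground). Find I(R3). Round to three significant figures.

Parallel bank: R_p = 1/(1/5.50 + 1/85.0 + 1/46.5 + 1/69.0) = 4.356 Ω.
Node voltage V_A = V_CC · R_p/(R_s + R_p) = 18.3 × 0.7688 = 14.07 V.
I(R3) = V_A / R3 = 14.07/46.5 = 0.3026 A.

I ≈ 0.303 A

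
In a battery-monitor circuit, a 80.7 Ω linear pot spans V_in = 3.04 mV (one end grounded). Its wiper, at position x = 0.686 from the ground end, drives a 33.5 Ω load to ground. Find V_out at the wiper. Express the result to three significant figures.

Split the track: R_lower = x·R_p = 55.36 Ω, R_upper = (1−x)·R_p = 25.34 Ω.
R_L loads the lower segment: effective lower R = 20.87 Ω.
Loaded-divider output: V_out = 3.04 × 0.4516 = 1.373 mV.

V_out ≈ 1.37 mV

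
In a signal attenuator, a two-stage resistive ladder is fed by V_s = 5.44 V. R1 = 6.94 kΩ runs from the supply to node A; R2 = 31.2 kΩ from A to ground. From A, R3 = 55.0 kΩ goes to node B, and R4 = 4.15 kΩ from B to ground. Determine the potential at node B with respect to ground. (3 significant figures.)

V_B ≈ 0.285 V

Node A sees R2 in parallel with the series input of stage 2, R3 + R4 = 59.15 kΩ.
R2 ‖ (R3+R4) = 20.43 kΩ.
V_A = 5.44 × 20.43/(6.94 + 20.43) = 4.060 V.
Stage 2 is unloaded, so V_B = V_A · R4/(R3+R4) = 4.060 × 4.15/59.15 = 0.2849 V.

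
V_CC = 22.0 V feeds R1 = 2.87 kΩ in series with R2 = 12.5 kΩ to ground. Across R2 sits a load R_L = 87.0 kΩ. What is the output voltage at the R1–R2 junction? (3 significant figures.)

V_out ≈ 17.4 V

First combine the lower leg with the load: R2 ‖ R_L = 10.93 kΩ.
Then V_out = V_CC · R2'/(R1 + R2') = 22.0 × 10.93/13.80 = 17.42 V.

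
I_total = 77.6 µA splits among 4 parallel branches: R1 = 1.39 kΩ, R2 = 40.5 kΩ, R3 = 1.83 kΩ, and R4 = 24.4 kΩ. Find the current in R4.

Total conductance ΣG = 1/1.39 + 1/40.5 + 1/1.83 + 1/24.4 = 1.332 (units of 1/kΩ).
Current divider: I(R4) = I_total · G_k/ΣG = 77.6 × (0.04098/1.332) = 77.6 × 0.03078 = 2.388 µA.

I ≈ 2.39 µA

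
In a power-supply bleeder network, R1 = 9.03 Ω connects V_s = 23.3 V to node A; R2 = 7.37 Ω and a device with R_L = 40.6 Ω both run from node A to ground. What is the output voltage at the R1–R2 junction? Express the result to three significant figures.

V_out ≈ 9.52 V

R2 ‖ R_L = (7.37 × 40.6)/(7.37 + 40.6) = 6.238 Ω.
Voltage divider with the loaded lower leg: V_out = 23.3 × 6.238/(9.03 + 6.238) = 23.3 × 0.4086 = 9.519 V.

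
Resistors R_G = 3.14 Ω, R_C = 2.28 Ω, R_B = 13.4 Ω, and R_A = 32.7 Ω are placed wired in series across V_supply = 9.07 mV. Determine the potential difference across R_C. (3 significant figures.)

Series total: ΣR = 3.14 + 2.28 + 13.4 + 32.7 = 51.52 Ω.
Voltage divider: V = V_supply · (2.280 / 51.52) = 9.07 × 0.04425 = 0.4014 mV.

V ≈ 0.401 mV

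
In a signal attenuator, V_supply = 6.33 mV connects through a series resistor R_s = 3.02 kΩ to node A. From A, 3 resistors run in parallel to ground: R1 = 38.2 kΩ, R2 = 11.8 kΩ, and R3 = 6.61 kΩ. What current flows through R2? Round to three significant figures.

Combine the parallel branches: R_p = (1/38.2 + 1/11.8 + 1/6.61)⁻¹ = 3.814 kΩ.
Node voltage V_A = V_supply · R_p/(R_s + R_p) = 6.33 × 0.5581 = 3.533 mV.
Branch current I = V_A/R2 = 3.533/11.8 = 0.2994 µA.

I ≈ 0.299 µA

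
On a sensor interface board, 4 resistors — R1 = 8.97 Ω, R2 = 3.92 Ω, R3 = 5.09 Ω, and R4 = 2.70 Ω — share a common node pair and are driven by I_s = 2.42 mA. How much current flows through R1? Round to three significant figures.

Conductances: ΣG = 1/8.97 + 1/3.92 + 1/5.09 + 1/2.70 = 0.9334 (1/Ω).
By the current-divider rule, I = I_s · G_k/ΣG = 2.42 × 0.1194 = 0.2890 mA.

I ≈ 0.289 mA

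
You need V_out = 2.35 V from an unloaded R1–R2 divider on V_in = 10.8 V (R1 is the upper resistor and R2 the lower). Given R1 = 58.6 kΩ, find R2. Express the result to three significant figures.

Required fraction k = V_out/V_in = 0.2176.
R2 = R1 · 0.2176/(1 − 0.2176) = 16.30 kΩ.

R2 ≈ 16.3 kΩ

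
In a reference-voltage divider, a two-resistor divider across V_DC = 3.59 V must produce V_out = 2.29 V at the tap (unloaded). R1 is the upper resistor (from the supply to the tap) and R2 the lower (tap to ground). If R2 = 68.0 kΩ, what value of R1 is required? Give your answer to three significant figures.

Required fraction k = V_out/V_DC = 0.6379.
So R1 = R2 · (V_DC/V_out − 1) = 68.0 × (3.59/2.29 − 1) = 68.0 × 0.5677 = 38.60 kΩ.

R1 ≈ 38.6 kΩ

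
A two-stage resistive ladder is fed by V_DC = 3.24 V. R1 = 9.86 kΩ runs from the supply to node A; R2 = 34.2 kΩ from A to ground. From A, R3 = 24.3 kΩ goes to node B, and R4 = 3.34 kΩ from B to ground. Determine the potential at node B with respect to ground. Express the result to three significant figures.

Looking into the second stage from A: R3 + R4 = 27.64 kΩ appears in parallel with R2.
R2 ‖ (R3+R4) = 15.29 kΩ.
So V_A = 3.24 × 0.6079 = 1.970 V.
Stage 2 is unloaded, so V_B = V_A · R4/(R3+R4) = 1.970 × 3.34/27.64 = 0.2380 V.

V_B ≈ 0.238 V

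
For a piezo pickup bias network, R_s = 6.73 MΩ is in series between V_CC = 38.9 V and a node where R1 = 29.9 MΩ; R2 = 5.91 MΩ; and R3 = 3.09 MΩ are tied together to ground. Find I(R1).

I ≈ 0.286 µA

Parallel bank: R_p = 1/(1/29.9 + 1/5.91 + 1/3.09) = 1.900 MΩ.
Node voltage V_A = V_CC · R_p/(R_s + R_p) = 38.9 × 0.2202 = 8.565 V.
I(R1) = V_A / R1 = 8.565/29.9 = 0.2864 µA.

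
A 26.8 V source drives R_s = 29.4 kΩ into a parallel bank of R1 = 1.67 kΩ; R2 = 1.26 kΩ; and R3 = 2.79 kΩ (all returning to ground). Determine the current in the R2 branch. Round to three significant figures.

Combine the parallel branches: R_p = (1/1.67 + 1/1.26 + 1/2.79)⁻¹ = 0.5711 kΩ.
V_A by voltage divider: V_A = 26.8 × 0.5711/(29.4 + 0.5711) = 0.5107 V.
I(R2) = V_A / R2 = 0.5107/1.26 = 0.4053 mA.
(Equivalently: I_total = 0.8942 mA, then current-divider fraction G_k/ΣG = 0.4533.)

I ≈ 0.405 mA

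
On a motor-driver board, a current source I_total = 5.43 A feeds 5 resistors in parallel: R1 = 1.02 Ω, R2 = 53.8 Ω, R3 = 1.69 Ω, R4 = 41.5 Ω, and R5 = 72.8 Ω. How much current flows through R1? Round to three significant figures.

I ≈ 3.27 A

Conductances: ΣG = 1/1.02 + 1/53.8 + 1/1.69 + 1/41.5 + 1/72.8 = 1.629 (1/Ω).
By the current-divider rule, I = I_total · G_k/ΣG = 5.43 × 0.6020 = 3.269 A.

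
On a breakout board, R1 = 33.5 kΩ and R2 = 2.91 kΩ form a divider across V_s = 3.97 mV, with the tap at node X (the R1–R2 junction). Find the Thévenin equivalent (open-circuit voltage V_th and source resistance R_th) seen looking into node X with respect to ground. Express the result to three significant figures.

Open-circuit (no load on X): V_th = V_s · R2/(R1 + R2) = 3.97 × 2.91/(33.50 + 2.91) = 0.3173 mV.
With V_s suppressed (replaced by a short), R_th = R1 ‖ R2 = (33.50 × 2.91)/(33.50 + 2.91) = 2.677 kΩ.

V_th ≈ 0.317 mV, R_th ≈ 2.68 kΩ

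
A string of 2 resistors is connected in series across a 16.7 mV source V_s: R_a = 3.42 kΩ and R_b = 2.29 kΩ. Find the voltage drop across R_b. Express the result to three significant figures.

V ≈ 6.70 mV

ΣR = 3.42 + 2.29 = 5.710 kΩ.
Voltage divider: V = V_s · (2.290 / 5.710) = 16.7 × 0.4011 = 6.698 mV.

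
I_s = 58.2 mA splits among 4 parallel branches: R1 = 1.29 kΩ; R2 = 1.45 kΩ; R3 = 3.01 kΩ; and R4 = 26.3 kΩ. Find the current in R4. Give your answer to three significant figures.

Total conductance ΣG = 1/1.29 + 1/1.45 + 1/3.01 + 1/26.3 = 1.835 (units of 1/kΩ).
R4 takes the fraction G_k/ΣG = 0.03802/1.835 = 0.02072, so I = 58.2 × 0.02072 = 1.206 mA.

I ≈ 1.21 mA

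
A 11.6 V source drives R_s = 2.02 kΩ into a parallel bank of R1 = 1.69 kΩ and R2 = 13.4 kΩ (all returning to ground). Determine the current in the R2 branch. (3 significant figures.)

I ≈ 0.369 mA

Equivalent of the parallel group: R_p = 1.501 kΩ.
V_A = 11.6 × 1.501/3.521 = 4.945 V.
I(R2) = V_A / R2 = 4.945/13.4 = 0.3690 mA.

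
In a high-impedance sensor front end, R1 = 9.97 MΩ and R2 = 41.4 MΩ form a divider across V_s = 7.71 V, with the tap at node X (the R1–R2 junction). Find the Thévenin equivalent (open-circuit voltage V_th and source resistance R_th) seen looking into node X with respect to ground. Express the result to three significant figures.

V_th ≈ 6.21 V, R_th ≈ 8.04 MΩ

V_th is the unloaded tap voltage: V_s · R2/(R1+R2) = 7.71 × 0.8059 = 6.214 V.
Zeroing V_s shorts the top of R1 to ground, so R_th = R1 ‖ R2 = 8.035 MΩ.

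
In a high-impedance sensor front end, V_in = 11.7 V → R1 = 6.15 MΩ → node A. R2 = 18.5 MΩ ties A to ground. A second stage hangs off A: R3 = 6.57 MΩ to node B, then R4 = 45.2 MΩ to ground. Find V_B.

V_B ≈ 7.04 V

Node A sees R2 in parallel with the series input of stage 2, R3 + R4 = 51.77 MΩ.
Effective lower resistance at A: R2 ‖ 51.77 = 13.63 MΩ.
V_A = 11.7 × 13.63/(6.15 + 13.63) = 8.062 V.
Then the unloaded second divider: V_B = V_A × R4/(R3+R4) = 8.062 × 0.8731 = 7.039 V.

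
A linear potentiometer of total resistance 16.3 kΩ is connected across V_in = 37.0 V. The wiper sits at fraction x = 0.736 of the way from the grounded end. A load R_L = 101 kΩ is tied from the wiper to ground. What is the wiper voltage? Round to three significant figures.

V_out ≈ 26.4 V

Split the track: R_lower = x·R_p = 12.00 kΩ, R_upper = (1−x)·R_p = 4.303 kΩ.
R_L loads the lower segment: effective lower R = 10.72 kΩ.
V_out = 37.0 × 10.72/(4.303 + 10.72) = 26.40 V.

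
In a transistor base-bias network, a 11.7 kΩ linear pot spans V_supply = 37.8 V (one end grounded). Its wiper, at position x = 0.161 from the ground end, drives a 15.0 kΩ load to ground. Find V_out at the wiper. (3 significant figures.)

The pot divides into 9.816 kΩ above the wiper and 1.884 kΩ below.
(x·R_p) ‖ R_L = 1.674 kΩ.
Loaded-divider output: V_out = 37.8 × 0.1457 = 5.506 V.

V_out ≈ 5.51 V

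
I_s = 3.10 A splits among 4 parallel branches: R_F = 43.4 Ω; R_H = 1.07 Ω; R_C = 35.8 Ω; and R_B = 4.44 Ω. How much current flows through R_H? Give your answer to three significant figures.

I ≈ 2.39 A

ΣG = 1/43.4 + 1/1.07 + 1/35.8 + 1/4.44 = 1.211.
R_H takes the fraction G_k/ΣG = 0.9346/1.211 = 0.7719, so I = 3.10 × 0.7719 = 2.393 A.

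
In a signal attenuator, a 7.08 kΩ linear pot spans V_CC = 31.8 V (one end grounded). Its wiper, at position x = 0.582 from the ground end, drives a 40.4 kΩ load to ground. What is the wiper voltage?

V_out ≈ 17.8 V

Lower segment x·R_p = 4.121 kΩ; upper segment (1−x)·R_p = 2.959 kΩ.
R_L loads the lower segment: effective lower R = 3.739 kΩ.
Then V_out = V_CC · 3.739/(2.959 + 3.739) = 17.75 V.
(Unloaded: V_out = x·V_CC = 18.5 V.)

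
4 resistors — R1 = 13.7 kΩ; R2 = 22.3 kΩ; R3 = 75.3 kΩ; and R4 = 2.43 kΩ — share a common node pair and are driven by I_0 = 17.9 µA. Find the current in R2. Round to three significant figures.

I ≈ 1.48 µA

Total conductance ΣG = 1/13.7 + 1/22.3 + 1/75.3 + 1/2.43 = 0.5426 (units of 1/kΩ).
Current divider: I(R2) = I_0 · G_k/ΣG = 17.9 × (0.04484/0.5426) = 17.9 × 0.08264 = 1.479 µA.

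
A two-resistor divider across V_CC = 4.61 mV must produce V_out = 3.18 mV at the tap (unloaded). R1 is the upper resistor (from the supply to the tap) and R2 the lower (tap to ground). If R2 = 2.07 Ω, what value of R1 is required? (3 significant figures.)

The divider ratio is R2/(R1+R2) = 3.18/4.61 = 0.6898.
R1 = R2·(1/k − 1) = 2.07 × 0.4497 = 0.9308 Ω.

R1 ≈ 0.931 Ω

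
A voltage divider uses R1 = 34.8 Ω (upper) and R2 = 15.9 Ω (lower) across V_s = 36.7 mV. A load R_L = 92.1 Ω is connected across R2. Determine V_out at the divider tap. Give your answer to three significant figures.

V_out ≈ 10.3 mV

The load sits in parallel with R2, giving an effective lower resistance R2' = R2·R_L/(R2+R_L) = 13.56 Ω.
Then V_out = V_s · R2'/(R1 + R2') = 36.7 × 13.56/48.36 = 10.29 mV.
(Unloaded it would be 11.5 mV; the load pulls it down.)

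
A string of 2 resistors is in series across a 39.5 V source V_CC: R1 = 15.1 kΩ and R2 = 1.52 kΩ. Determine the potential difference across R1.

Series total: ΣR = 15.1 + 1.52 = 16.62 kΩ.
Voltage divider: V = V_CC · (15.10 / 16.62) = 39.5 × 0.9085 = 35.89 V.

V ≈ 35.9 V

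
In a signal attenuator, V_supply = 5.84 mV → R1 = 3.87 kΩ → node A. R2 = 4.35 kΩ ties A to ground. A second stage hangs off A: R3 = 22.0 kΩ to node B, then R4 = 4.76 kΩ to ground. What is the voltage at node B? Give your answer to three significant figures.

Looking into the second stage from A: R3 + R4 = 26.76 kΩ appears in parallel with R2.
R2 ‖ (R3+R4) = 3.742 kΩ.
So V_A = 5.84 × 0.4916 = 2.871 mV.
V_B = V_A × 0.1779 = 0.5107 mV.

V_B ≈ 0.511 mV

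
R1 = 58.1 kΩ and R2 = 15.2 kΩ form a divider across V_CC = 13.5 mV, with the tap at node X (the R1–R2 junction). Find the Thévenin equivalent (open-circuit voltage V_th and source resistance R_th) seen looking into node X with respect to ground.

With X open, the divider is unloaded: V_th = 13.5 × 15.2/73.30 = 2.799 mV.
With V_CC suppressed (replaced by a short), R_th = R1 ‖ R2 = (58.10 × 15.2)/(58.10 + 15.2) = 12.05 kΩ.

V_th ≈ 2.80 mV, R_th ≈ 12.0 kΩ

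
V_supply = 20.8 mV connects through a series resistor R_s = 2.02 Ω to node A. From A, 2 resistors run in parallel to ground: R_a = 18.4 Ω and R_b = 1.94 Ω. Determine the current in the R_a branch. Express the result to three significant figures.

Combine the parallel branches: R_p = (1/18.4 + 1/1.94)⁻¹ = 1.755 Ω.
Node voltage V_A = V_supply · R_p/(R_s + R_p) = 20.8 × 0.4649 = 9.670 mV.
Branch current I = V_A/R_a = 9.670/18.4 = 0.5255 mA.

I ≈ 0.526 mA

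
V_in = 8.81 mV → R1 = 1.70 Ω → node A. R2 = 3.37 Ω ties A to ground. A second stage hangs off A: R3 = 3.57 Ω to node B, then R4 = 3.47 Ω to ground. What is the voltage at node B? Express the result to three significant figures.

Looking into the second stage from A: R3 + R4 = 7.040 Ω appears in parallel with R2.
Effective lower resistance at A: R2 ‖ 7.040 = 2.279 Ω.
So V_A = 8.81 × 0.5728 = 5.046 mV.
Stage 2 is unloaded, so V_B = V_A · R4/(R3+R4) = 5.046 × 3.47/7.040 = 2.487 mV.

V_B ≈ 2.49 mV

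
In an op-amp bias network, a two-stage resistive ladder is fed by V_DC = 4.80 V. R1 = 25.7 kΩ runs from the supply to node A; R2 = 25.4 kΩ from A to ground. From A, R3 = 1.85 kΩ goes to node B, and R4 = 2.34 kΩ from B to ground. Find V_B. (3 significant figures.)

V_B ≈ 0.329 V

Node A sees R2 in parallel with the series input of stage 2, R3 + R4 = 4.190 kΩ.
Effective lower resistance at A: R2 ‖ 4.190 = 3.597 kΩ.
V_A = 4.80 × 3.597/(25.7 + 3.597) = 0.5893 V.
Then the unloaded second divider: V_B = V_A × R4/(R3+R4) = 0.5893 × 0.5585 = 0.3291 V.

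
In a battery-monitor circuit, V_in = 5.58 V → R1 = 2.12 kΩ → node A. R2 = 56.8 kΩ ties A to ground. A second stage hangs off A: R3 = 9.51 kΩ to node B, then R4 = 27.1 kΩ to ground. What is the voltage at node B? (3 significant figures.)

Looking into the second stage from A: R3 + R4 = 36.61 kΩ appears in parallel with R2.
R2 ‖ (R3+R4) = 22.26 kΩ.
V_A = 5.58 × 22.26/(2.12 + 22.26) = 5.095 V.
V_B = V_A × 0.7402 = 3.771 V.

V_B ≈ 3.77 V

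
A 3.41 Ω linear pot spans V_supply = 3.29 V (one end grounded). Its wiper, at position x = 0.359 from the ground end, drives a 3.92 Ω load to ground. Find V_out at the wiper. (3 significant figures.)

The pot divides into 2.186 Ω above the wiper and 1.224 Ω below.
(x·R_p) ‖ R_L = 0.9329 Ω.
Loaded-divider output: V_out = 3.29 × 0.2991 = 0.9841 V.

V_out ≈ 0.984 V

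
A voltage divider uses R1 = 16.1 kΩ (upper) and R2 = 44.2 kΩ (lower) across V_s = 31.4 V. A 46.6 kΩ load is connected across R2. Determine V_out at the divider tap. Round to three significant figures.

V_out ≈ 18.4 V

First combine the lower leg with the load: R2 ‖ R_L = 22.68 kΩ.
Then V_out = V_s · R2'/(R1 + R2') = 31.4 × 22.68/38.78 = 18.37 V.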